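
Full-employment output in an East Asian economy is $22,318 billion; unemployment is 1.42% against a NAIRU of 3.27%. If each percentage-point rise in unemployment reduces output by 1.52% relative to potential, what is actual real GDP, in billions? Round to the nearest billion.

Unemployment gap = 1.42 - 3.27 = -1.85 points, so the output gap is -1.52 × (-1.85) = 2.812%.
Actual GDP = 22318 × (1 + 2.812/100) = 22318 × 1.02812 ≈ 22946 billion.

$22,946 billion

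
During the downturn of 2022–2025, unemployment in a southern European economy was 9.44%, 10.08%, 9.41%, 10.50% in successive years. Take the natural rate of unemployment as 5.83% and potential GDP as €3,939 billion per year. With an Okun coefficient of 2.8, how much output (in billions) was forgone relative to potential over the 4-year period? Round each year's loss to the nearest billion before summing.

Year 2022: gap = -2.8 × (9.44 - 5.83) = -10.108%, loss ≈ 3939 × 10.108/100 ≈ 398.
Year 2023: gap = -2.8 × (10.08 - 5.83) = -11.9%, loss ≈ 3939 × 11.9/100 ≈ 469.
Year 2024: gap = -2.8 × (9.41 - 5.83) = -10.024%, loss ≈ 3939 × 10.024/100 ≈ 395.
Year 2025: gap = -2.8 × (10.5 - 5.83) = -13.076%, loss ≈ 3939 × 13.076/100 ≈ 515.
Total lost output = 398 + 469 + 395 + 515 = 1777 billion.

€1,777 billion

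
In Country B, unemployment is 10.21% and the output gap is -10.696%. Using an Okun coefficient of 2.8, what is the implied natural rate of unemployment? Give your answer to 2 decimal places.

6.39%

From Okun's law, u - u* = -(output gap)/β = -(-10.696)/2.8 = 3.82 points.
So u* = 10.21 - 3.82 = 6.39%.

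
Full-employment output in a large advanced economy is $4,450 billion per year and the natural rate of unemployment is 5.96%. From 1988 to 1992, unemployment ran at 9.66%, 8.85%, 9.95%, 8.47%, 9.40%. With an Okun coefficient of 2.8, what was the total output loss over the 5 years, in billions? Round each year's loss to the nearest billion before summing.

Year 1988: gap = -2.8 × (9.66 - 5.96) = -10.36%, loss ≈ 4450 × 10.36/100 ≈ 461.
Year 1989: gap = -2.8 × (8.85 - 5.96) = -8.092%, loss ≈ 4450 × 8.092/100 ≈ 360.
Year 1990: gap = -2.8 × (9.95 - 5.96) = -11.172%, loss ≈ 4450 × 11.172/100 ≈ 497.
Year 1991: gap = -2.8 × (8.47 - 5.96) = -7.028%, loss ≈ 4450 × 7.028/100 ≈ 313.
Year 1992: gap = -2.8 × (9.4 - 5.96) = -9.632%, loss ≈ 4450 × 9.632/100 ≈ 429.
Total lost output = 461 + 360 + 497 + 313 + 429 = 2060 billion.

$2,060 billion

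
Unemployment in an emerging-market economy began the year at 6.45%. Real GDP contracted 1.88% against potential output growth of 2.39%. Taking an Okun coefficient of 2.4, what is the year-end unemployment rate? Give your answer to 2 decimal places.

Growth-rate Okun's law: g_Y = g_Y* - β × Δu, so Δu = (g_Y* - g_Y)/β.
Δu = (2.39 + 1.88)/2.4 = 4.27/2.4 = 1.78 percentage points.
Year-end unemployment = 6.45 + 1.78 = 8.23%.

8.23%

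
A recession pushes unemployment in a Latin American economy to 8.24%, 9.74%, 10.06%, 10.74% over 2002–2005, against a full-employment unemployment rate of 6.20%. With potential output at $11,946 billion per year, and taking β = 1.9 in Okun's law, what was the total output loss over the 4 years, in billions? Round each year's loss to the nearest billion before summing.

Year 2002: gap = -1.9 × (8.24 - 6.2) = -3.876%, loss ≈ 11946 × 3.876/100 ≈ 463.
Year 2003: gap = -1.9 × (9.74 - 6.2) = -6.726%, loss ≈ 11946 × 6.726/100 ≈ 803.
Year 2004: gap = -1.9 × (10.06 - 6.2) = -7.334%, loss ≈ 11946 × 7.334/100 ≈ 876.
Year 2005: gap = -1.9 × (10.74 - 6.2) = -8.626%, loss ≈ 11946 × 8.626/100 ≈ 1030.
Total lost output = 463 + 803 + 876 + 1030 = 3172 billion.

$3,172 billion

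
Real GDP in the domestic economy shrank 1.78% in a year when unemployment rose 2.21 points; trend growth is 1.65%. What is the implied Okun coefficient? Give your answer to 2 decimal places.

β ≈ 1.55

Growth form: g_Y = g_Y* - β × Δu, so β = (g_Y* - g_Y)/Δu.
β = (1.65 + 1.78)/2.21 = 3.43/2.21 = 1.55.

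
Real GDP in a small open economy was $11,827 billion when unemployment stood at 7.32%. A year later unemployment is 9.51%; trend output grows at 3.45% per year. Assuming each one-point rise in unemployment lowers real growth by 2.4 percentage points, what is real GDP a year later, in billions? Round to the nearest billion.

Δu = 9.51 - 7.32 = 2.19 points.
Okun's law (growth form): g_Y = g_Y* - β × Δu = 3.45 - 2.4 × (2.19) = 3.45 - 5.256 = -1.806%.
Real GDP in the next year = 11827 × (1 - 1.806/100) = 11827 × 0.98194 ≈ 11613 billion.

$11,613 billion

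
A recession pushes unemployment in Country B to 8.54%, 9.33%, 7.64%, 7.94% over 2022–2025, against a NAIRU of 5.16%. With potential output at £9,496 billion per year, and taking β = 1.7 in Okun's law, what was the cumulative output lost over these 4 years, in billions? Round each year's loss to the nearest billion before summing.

Year 2022: gap = -1.7 × (8.54 - 5.16) = -5.746%, loss ≈ 9496 × 5.746/100 ≈ 546.
Year 2023: gap = -1.7 × (9.33 - 5.16) = -7.089%, loss ≈ 9496 × 7.089/100 ≈ 673.
Year 2024: gap = -1.7 × (7.64 - 5.16) = -4.216%, loss ≈ 9496 × 4.216/100 ≈ 400.
Year 2025: gap = -1.7 × (7.94 - 5.16) = -4.726%, loss ≈ 9496 × 4.726/100 ≈ 449.
Total lost output = 546 + 673 + 400 + 449 = 2068 billion.

£2,068 billion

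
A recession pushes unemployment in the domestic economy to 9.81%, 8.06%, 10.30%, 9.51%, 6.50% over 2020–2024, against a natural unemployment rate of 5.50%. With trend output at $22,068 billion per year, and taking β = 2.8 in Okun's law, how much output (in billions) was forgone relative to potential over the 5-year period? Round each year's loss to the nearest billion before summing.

Year 2020: gap = -2.8 × (9.81 - 5.5) = -12.068%, loss ≈ 22068 × 12.068/100 ≈ 2663.
Year 2021: gap = -2.8 × (8.06 - 5.5) = -7.168%, loss ≈ 22068 × 7.168/100 ≈ 1582.
Year 2022: gap = -2.8 × (10.3 - 5.5) = -13.44%, loss ≈ 22068 × 13.44/100 ≈ 2966.
Year 2023: gap = -2.8 × (9.51 - 5.5) = -11.228%, loss ≈ 22068 × 11.228/100 ≈ 2478.
Year 2024: gap = -2.8 × (6.5 - 5.5) = -2.8%, loss ≈ 22068 × 2.8/100 ≈ 618.
Total lost output = 2663 + 1582 + 2966 + 2478 + 618 = 10307 billion.

$10,307 billion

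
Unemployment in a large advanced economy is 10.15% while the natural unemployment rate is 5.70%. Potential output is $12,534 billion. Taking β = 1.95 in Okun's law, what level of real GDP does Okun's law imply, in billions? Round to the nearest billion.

$11,446 billion

Unemployment gap = 10.15 - 5.7 = 4.45 points, so the output gap is -1.95 × 4.45 = -8.6775%.
Actual GDP = 12534 × (1 - 8.6775/100) = 12534 × 0.913225 ≈ 11446 billion.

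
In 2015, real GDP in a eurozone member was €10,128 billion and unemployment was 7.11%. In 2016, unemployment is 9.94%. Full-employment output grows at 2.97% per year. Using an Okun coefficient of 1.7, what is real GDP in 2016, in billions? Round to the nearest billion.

Δu = 9.94 - 7.11 = 2.83 points.
Okun's law (growth form): g_Y = g_Y* - β × Δu = 2.97 - 1.7 × (2.83) = 2.97 - 4.811 = -1.841%.
Real GDP in the next year = 10128 × (1 - 1.841/100) = 10128 × 0.98159 ≈ 9942 billion.

€9,942 billion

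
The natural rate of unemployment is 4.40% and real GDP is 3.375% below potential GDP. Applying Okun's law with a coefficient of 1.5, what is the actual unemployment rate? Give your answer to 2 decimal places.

6.65%

From Okun's law, u - u* = -(output gap)/β = -(-3.375)/1.5 = 2.25 points.
So u = 4.4 + 2.25 = 6.65%.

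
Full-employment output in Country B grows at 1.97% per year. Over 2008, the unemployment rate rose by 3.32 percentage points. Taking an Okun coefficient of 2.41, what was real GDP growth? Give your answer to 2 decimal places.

Growth-rate Okun's law: g_Y = g_Y* - β × Δu.
g_Y = 1.97 - 2.41 × (3.32) = 1.97 - 8.0012 = -6.0312%, i.e. -6.03% to 2 d.p.

-6.03%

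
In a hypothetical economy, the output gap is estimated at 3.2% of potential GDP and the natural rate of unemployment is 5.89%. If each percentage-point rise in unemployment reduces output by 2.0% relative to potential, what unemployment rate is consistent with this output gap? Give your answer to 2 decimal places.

From Okun's law, u - u* = -(output gap)/β = -(3.2)/2.0 = -1.6 points.
So u = 5.89 - 1.6 = 4.29%.

4.29%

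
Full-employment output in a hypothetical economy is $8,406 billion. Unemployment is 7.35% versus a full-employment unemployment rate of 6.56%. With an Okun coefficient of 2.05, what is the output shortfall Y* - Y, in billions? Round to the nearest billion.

$136 billion

Output gap = -2.05 × (7.35 - 6.56) = -2.05 × 0.79 = -1.6195%.
Actual GDP ≈ 8406 × 0.983805 ≈ 8270 billion, so the shortfall is 8406 - 8270 = 136 billion.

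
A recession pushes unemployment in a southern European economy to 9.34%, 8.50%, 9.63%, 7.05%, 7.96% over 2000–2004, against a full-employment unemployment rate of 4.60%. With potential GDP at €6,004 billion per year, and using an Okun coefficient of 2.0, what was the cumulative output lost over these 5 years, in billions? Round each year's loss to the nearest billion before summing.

Year 2000: gap = -2.0 × (9.34 - 4.6) = -9.48%, loss ≈ 6004 × 9.48/100 ≈ 569.
Year 2001: gap = -2.0 × (8.5 - 4.6) = -7.8%, loss ≈ 6004 × 7.8/100 ≈ 468.
Year 2002: gap = -2.0 × (9.63 - 4.6) = -10.06%, loss ≈ 6004 × 10.06/100 ≈ 604.
Year 2003: gap = -2.0 × (7.05 - 4.6) = -4.9%, loss ≈ 6004 × 4.9/100 ≈ 294.
Year 2004: gap = -2.0 × (7.96 - 4.6) = -6.72%, loss ≈ 6004 × 6.72/100 ≈ 403.
Total lost output = 569 + 468 + 604 + 294 + 403 = 2338 billion.

€2,338 billion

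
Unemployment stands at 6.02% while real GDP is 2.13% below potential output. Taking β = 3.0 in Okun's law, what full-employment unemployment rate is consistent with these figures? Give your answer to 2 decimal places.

5.31%

From Okun's law, u - u* = -(output gap)/β = -(-2.13)/3.0 = 0.71 points.
So u* = 6.02 - 0.71 = 5.31%.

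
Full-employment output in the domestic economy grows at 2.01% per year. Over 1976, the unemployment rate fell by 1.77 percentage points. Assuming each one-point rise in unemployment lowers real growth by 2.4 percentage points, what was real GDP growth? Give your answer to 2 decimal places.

6.26%

Growth-rate Okun's law: g_Y = g_Y* - β × Δu.
g_Y = 2.01 - 2.4 × (-1.77) = 2.01 + 4.248 = 6.258%, i.e. 6.26% to 2 d.p.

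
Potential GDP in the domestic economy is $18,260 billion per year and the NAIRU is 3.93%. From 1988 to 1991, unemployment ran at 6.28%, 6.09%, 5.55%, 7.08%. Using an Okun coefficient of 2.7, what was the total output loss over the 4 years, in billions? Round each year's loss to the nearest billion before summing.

$4,576 billion

Year 1988: gap = -2.7 × (6.28 - 3.93) = -6.345%, loss ≈ 18260 × 6.345/100 ≈ 1159.
Year 1989: gap = -2.7 × (6.09 - 3.93) = -5.832%, loss ≈ 18260 × 5.832/100 ≈ 1065.
Year 1990: gap = -2.7 × (5.55 - 3.93) = -4.374%, loss ≈ 18260 × 4.374/100 ≈ 799.
Year 1991: gap = -2.7 × (7.08 - 3.93) = -8.505%, loss ≈ 18260 × 8.505/100 ≈ 1553.
Total lost output = 1159 + 1065 + 799 + 1553 = 4576 billion.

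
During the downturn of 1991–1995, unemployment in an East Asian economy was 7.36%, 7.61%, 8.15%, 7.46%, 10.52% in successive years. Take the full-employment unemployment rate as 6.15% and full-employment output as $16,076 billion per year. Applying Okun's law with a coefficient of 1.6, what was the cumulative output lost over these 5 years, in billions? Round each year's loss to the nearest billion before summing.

$2,662 billion

Year 1991: gap = -1.6 × (7.36 - 6.15) = -1.936%, loss ≈ 16076 × 1.936/100 ≈ 311.
Year 1992: gap = -1.6 × (7.61 - 6.15) = -2.336%, loss ≈ 16076 × 2.336/100 ≈ 376.
Year 1993: gap = -1.6 × (8.15 - 6.15) = -3.2%, loss ≈ 16076 × 3.2/100 ≈ 514.
Year 1994: gap = -1.6 × (7.46 - 6.15) = -2.096%, loss ≈ 16076 × 2.096/100 ≈ 337.
Year 1995: gap = -1.6 × (10.52 - 6.15) = -6.992%, loss ≈ 16076 × 6.992/100 ≈ 1124.
Total lost output = 311 + 376 + 514 + 337 + 1124 = 2662 billion.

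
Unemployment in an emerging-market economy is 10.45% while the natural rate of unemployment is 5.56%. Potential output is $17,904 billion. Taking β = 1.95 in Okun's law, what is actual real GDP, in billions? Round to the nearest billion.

Unemployment gap = 10.45 - 5.56 = 4.89 points, so the output gap is -1.95 × 4.89 = -9.5355%.
Actual GDP = 17904 × (1 - 9.5355/100) = 17904 × 0.904645 ≈ 16197 billion.

$16,197 billion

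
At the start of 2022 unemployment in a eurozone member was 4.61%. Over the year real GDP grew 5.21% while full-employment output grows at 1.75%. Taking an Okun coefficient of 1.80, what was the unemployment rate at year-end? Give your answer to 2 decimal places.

Growth-rate Okun's law: g_Y = g_Y* - β × Δu, so Δu = (g_Y* - g_Y)/β.
Δu = (1.75 - 5.21)/1.80 = -3.46/1.80 = -1.92 percentage points.
Year-end unemployment = 4.61 - 1.92 = 2.69%.

2.69%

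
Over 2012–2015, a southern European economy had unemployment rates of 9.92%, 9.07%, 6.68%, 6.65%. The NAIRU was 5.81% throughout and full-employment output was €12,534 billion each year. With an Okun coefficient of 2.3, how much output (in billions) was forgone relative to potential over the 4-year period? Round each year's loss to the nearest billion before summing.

€2,618 billion

Year 2012: gap = -2.3 × (9.92 - 5.81) = -9.453%, loss ≈ 12534 × 9.453/100 ≈ 1185.
Year 2013: gap = -2.3 × (9.07 - 5.81) = -7.498%, loss ≈ 12534 × 7.498/100 ≈ 940.
Year 2014: gap = -2.3 × (6.68 - 5.81) = -2.001%, loss ≈ 12534 × 2.001/100 ≈ 251.
Year 2015: gap = -2.3 × (6.65 - 5.81) = -1.932%, loss ≈ 12534 × 1.932/100 ≈ 242.
Total lost output = 1185 + 940 + 251 + 242 = 2618 billion.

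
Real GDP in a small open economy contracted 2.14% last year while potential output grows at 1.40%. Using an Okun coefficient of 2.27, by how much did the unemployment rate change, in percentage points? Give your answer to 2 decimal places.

1.56 percentage points

Growth-rate Okun's law: g_Y = g_Y* - β × Δu, so Δu = (g_Y* - g_Y)/β.
Δu = (1.4 + 2.14)/2.27 = 3.54/2.27 = 1.56 percentage points.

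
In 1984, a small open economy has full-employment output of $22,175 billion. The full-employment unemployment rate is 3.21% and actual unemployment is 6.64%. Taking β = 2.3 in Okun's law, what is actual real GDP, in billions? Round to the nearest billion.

$20,426 billion

Unemployment gap = 6.64 - 3.21 = 3.43 points, so the output gap is -2.3 × 3.43 = -7.889%.
Actual GDP = 22175 × (1 - 7.889/100) = 22175 × 0.92111 ≈ 20426 billion.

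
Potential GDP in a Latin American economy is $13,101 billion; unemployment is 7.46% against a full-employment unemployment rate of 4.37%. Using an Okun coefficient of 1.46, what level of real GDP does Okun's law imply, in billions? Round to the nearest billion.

Unemployment gap = 7.46 - 4.37 = 3.09 points, so the output gap is -1.46 × 3.09 = -4.5114%.
Actual GDP = 13101 × (1 - 4.5114/100) = 13101 × 0.954886 ≈ 12510 billion.

$12,510 billion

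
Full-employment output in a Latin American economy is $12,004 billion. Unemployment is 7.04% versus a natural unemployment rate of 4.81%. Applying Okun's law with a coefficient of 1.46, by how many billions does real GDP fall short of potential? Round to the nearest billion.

$391 billion

Output gap = -1.46 × (7.04 - 4.81) = -1.46 × 2.23 = -3.2558%.
Actual GDP ≈ 12004 × 0.967442 ≈ 11613 billion, so the shortfall is 12004 - 11613 = 391 billion.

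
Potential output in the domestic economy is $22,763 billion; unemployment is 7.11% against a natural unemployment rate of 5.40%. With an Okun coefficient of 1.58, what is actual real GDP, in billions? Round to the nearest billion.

Unemployment gap = 7.11 - 5.4 = 1.71 points, so the output gap is -1.58 × 1.71 = -2.7018%.
Actual GDP = 22763 × (1 - 2.7018/100) = 22763 × 0.972982 ≈ 22148 billion.

$22,148 billion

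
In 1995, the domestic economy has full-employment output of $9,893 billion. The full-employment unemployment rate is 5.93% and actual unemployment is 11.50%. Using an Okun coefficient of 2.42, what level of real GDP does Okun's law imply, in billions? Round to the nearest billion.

$8,559 billion

Unemployment gap = 11.5 - 5.93 = 5.57 points, so the output gap is -2.42 × 5.57 = -13.4794%.
Actual GDP = 9893 × (1 - 13.4794/100) = 9893 × 0.865206 ≈ 8559 billion.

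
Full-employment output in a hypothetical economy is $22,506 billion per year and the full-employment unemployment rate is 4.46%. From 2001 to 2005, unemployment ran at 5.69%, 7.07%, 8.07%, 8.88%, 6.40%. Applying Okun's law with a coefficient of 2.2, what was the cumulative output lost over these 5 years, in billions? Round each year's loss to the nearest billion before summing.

Year 2001: gap = -2.2 × (5.69 - 4.46) = -2.706%, loss ≈ 22506 × 2.706/100 ≈ 609.
Year 2002: gap = -2.2 × (7.07 - 4.46) = -5.742%, loss ≈ 22506 × 5.742/100 ≈ 1292.
Year 2003: gap = -2.2 × (8.07 - 4.46) = -7.942%, loss ≈ 22506 × 7.942/100 ≈ 1787.
Year 2004: gap = -2.2 × (8.88 - 4.46) = -9.724%, loss ≈ 22506 × 9.724/100 ≈ 2188.
Year 2005: gap = -2.2 × (6.4 - 4.46) = -4.268%, loss ≈ 22506 × 4.268/100 ≈ 961.
Total lost output = 609 + 1292 + 1787 + 2188 + 961 = 6837 billion.

$6,837 billion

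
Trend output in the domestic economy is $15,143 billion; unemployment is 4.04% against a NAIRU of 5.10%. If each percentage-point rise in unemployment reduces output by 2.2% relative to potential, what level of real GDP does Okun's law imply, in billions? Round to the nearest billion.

Unemployment gap = 4.04 - 5.1 = -1.06 points, so the output gap is -2.2 × (-1.06) = 2.332%.
Actual GDP = 15143 × (1 + 2.332/100) = 15143 × 1.02332 ≈ 15496 billion.

$15,496 billion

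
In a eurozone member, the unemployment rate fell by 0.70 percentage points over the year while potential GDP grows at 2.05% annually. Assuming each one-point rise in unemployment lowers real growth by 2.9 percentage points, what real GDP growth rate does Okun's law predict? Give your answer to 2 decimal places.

4.08%

Growth-rate Okun's law: g_Y = g_Y* - β × Δu.
g_Y = 2.05 - 2.9 × (-0.70) = 2.05 + 2.03 = 4.08%, i.e. 4.08% to 2 d.p.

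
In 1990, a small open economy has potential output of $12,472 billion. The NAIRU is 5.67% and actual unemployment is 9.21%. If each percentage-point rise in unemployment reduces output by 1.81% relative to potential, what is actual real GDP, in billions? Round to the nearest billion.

Unemployment gap = 9.21 - 5.67 = 3.54 points, so the output gap is -1.81 × 3.54 = -6.4074%.
Actual GDP = 12472 × (1 - 6.4074/100) = 12472 × 0.935926 ≈ 11673 billion.

$11,673 billion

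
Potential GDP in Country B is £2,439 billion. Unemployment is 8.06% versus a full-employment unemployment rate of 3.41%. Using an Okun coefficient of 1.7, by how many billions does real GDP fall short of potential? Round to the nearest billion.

£193 billion

Output gap = -1.7 × (8.06 - 3.41) = -1.7 × 4.65 = -7.905%.
Actual GDP ≈ 2439 × 0.92095 ≈ 2246 billion, so the shortfall is 2439 - 2246 = 193 billion.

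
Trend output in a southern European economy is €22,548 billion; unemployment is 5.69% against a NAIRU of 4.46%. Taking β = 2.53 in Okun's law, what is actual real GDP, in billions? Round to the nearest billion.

€21,846 billion

Unemployment gap = 5.69 - 4.46 = 1.23 points, so the output gap is -2.53 × 1.23 = -3.1119%.
Actual GDP = 22548 × (1 - 3.1119/100) = 22548 × 0.968881 ≈ 21846 billion.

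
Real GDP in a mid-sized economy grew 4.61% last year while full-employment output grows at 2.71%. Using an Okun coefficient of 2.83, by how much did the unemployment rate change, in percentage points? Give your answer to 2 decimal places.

-0.67 percentage points

Growth-rate Okun's law: g_Y = g_Y* - β × Δu, so Δu = (g_Y* - g_Y)/β.
Δu = (2.71 - 4.61)/2.83 = -1.9/2.83 = -0.67 percentage points.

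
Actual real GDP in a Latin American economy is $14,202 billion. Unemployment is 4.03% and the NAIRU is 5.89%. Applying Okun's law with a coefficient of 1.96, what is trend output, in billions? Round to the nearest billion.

$13,702 billion

Unemployment gap = 4.03 - 5.89 = -1.86 points, so output gap = -1.96 × (-1.86) = 3.6456%.
Since Y = Y* × (1 + gap/100), Y* = 14202/1.036456 ≈ 13702 billion.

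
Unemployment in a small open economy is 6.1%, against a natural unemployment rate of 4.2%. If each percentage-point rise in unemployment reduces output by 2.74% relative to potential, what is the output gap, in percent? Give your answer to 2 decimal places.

-5.21%

The unemployment gap is 6.1 - 4.2 = 1.9 percentage points.
Okun's law gives an output gap of -2.74 × 1.9 = -5.206%, i.e. 5.21% below potential.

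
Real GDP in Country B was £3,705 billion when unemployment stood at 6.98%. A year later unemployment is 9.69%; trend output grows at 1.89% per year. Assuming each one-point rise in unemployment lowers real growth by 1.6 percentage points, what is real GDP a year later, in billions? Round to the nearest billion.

Δu = 9.69 - 6.98 = 2.71 points.
Okun's law (growth form): g_Y = g_Y* - β × Δu = 1.89 - 1.6 × (2.71) = 1.89 - 4.336 = -2.446%.
Real GDP in the next year = 3705 × (1 - 2.446/100) = 3705 × 0.97554 ≈ 3614 billion.

£3,614 billion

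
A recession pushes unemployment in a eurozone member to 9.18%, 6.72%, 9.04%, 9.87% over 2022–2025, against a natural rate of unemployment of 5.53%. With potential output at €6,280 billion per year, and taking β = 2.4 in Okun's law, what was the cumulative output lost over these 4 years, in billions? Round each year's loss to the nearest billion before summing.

€1,912 billion

Year 2022: gap = -2.4 × (9.18 - 5.53) = -8.76%, loss ≈ 6280 × 8.76/100 ≈ 550.
Year 2023: gap = -2.4 × (6.72 - 5.53) = -2.856%, loss ≈ 6280 × 2.856/100 ≈ 179.
Year 2024: gap = -2.4 × (9.04 - 5.53) = -8.424%, loss ≈ 6280 × 8.424/100 ≈ 529.
Year 2025: gap = -2.4 × (9.87 - 5.53) = -10.416%, loss ≈ 6280 × 10.416/100 ≈ 654.
Total lost output = 550 + 179 + 529 + 654 = 1912 billion.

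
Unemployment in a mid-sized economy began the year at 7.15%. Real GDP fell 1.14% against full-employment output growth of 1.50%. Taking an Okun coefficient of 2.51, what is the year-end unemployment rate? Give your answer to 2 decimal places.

Growth-rate Okun's law: g_Y = g_Y* - β × Δu, so Δu = (g_Y* - g_Y)/β.
Δu = (1.5 + 1.14)/2.51 = 2.64/2.51 = 1.05 percentage points.
Year-end unemployment = 7.15 + 1.05 = 8.20%.

8.20%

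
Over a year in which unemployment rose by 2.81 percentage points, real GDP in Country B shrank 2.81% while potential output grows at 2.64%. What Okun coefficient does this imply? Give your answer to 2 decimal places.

Growth form: g_Y = g_Y* - β × Δu, so β = (g_Y* - g_Y)/Δu.
β = (2.64 + 2.81)/2.81 = 5.45/2.81 = 1.94.

β ≈ 1.94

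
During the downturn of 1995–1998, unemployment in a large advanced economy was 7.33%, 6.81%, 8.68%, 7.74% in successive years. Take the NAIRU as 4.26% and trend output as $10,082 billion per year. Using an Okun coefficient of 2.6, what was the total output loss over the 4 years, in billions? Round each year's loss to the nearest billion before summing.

Year 1995: gap = -2.6 × (7.33 - 4.26) = -7.982%, loss ≈ 10082 × 7.982/100 ≈ 805.
Year 1996: gap = -2.6 × (6.81 - 4.26) = -6.63%, loss ≈ 10082 × 6.63/100 ≈ 668.
Year 1997: gap = -2.6 × (8.68 - 4.26) = -11.492%, loss ≈ 10082 × 11.492/100 ≈ 1159.
Year 1998: gap = -2.6 × (7.74 - 4.26) = -9.048%, loss ≈ 10082 × 9.048/100 ≈ 912.
Total lost output = 805 + 668 + 1159 + 912 = 3544 billion.

$3,544 billion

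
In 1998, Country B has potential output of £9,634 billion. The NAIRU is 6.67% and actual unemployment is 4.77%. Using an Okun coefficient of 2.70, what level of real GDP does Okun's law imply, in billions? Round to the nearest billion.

£10,128 billion

Unemployment gap = 4.77 - 6.67 = -1.9 points, so the output gap is -2.7 × (-1.9) = 5.13%.
Actual GDP = 9634 × (1 + 5.13/100) = 9634 × 1.0513 ≈ 10128 billion.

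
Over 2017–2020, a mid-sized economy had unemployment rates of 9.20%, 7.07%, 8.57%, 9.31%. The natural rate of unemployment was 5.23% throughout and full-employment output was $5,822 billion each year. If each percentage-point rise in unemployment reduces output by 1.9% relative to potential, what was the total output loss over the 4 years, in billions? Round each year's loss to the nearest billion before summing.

$1,463 billion

Year 2017: gap = -1.9 × (9.2 - 5.23) = -7.543%, loss ≈ 5822 × 7.543/100 ≈ 439.
Year 2018: gap = -1.9 × (7.07 - 5.23) = -3.496%, loss ≈ 5822 × 3.496/100 ≈ 204.
Year 2019: gap = -1.9 × (8.57 - 5.23) = -6.346%, loss ≈ 5822 × 6.346/100 ≈ 369.
Year 2020: gap = -1.9 × (9.31 - 5.23) = -7.752%, loss ≈ 5822 × 7.752/100 ≈ 451.
Total lost output = 439 + 204 + 369 + 451 = 1463 billion.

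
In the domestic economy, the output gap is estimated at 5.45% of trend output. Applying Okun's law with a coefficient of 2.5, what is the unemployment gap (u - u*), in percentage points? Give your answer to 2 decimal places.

-2.18 percentage points

Okun's law: output gap = -β × (u - u*), so u - u* = -(output gap)/β.
u - u* = -(5.45)/2.5 = -2.18 percentage points.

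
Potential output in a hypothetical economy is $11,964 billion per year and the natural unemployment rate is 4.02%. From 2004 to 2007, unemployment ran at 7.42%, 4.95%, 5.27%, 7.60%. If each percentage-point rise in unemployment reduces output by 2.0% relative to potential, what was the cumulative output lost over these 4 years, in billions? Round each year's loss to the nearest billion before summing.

$2,193 billion

Year 2004: gap = -2.0 × (7.42 - 4.02) = -6.8%, loss ≈ 11964 × 6.8/100 ≈ 814.
Year 2005: gap = -2.0 × (4.95 - 4.02) = -1.86%, loss ≈ 11964 × 1.86/100 ≈ 223.
Year 2006: gap = -2.0 × (5.27 - 4.02) = -2.5%, loss ≈ 11964 × 2.5/100 ≈ 299.
Year 2007: gap = -2.0 × (7.6 - 4.02) = -7.16%, loss ≈ 11964 × 7.16/100 ≈ 857.
Total lost output = 814 + 223 + 299 + 857 = 2193 billion.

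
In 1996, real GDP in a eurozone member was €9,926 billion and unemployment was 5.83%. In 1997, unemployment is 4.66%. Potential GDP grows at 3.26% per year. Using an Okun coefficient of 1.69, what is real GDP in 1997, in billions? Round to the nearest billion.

Δu = 4.66 - 5.83 = -1.17 points.
Okun's law (growth form): g_Y = g_Y* - β × Δu = 3.26 - 1.69 × (-1.17) = 3.26 + 1.9773 = 5.2373%.
Real GDP in the next year = 9926 × (1 + 5.2373/100) = 9926 × 1.052373 ≈ 10446 billion.

€10,446 billion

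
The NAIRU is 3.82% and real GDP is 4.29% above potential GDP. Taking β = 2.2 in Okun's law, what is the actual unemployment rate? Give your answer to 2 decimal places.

1.87%

From Okun's law, u - u* = -(output gap)/β = -(4.29)/2.2 = -1.95 points.
So u = 3.82 - 1.95 = 1.87%.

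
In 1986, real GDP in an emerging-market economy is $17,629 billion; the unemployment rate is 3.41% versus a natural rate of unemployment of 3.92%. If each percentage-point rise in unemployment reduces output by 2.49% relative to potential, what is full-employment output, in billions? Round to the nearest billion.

$17,408 billion

Unemployment gap = 3.41 - 3.92 = -0.51 points, so output gap = -2.49 × (-0.51) = 1.2699%.
Since Y = Y* × (1 + gap/100), Y* = 17629/1.012699 ≈ 17408 billion.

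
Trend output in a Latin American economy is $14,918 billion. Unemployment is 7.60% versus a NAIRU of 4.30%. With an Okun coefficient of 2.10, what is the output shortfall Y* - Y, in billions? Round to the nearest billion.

Output gap = -2.10 × (7.6 - 4.3) = -2.1 × 3.3 = -6.93%.
Actual GDP ≈ 14918 × 0.9307 ≈ 13884 billion, so the shortfall is 14918 - 13884 = 1034 billion.

$1,034 billion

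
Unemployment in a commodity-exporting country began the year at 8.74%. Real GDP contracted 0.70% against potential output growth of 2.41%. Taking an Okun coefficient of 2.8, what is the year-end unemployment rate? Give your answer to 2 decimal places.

9.85%

Growth-rate Okun's law: g_Y = g_Y* - β × Δu, so Δu = (g_Y* - g_Y)/β.
Δu = (2.41 + 0.7)/2.8 = 3.11/2.8 = 1.11 percentage points.
Year-end unemployment = 8.74 + 1.11 = 9.85%.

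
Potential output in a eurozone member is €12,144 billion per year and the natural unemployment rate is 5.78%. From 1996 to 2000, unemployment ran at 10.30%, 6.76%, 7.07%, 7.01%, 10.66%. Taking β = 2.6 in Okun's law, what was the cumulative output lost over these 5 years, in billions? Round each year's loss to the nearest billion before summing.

Year 1996: gap = -2.6 × (10.3 - 5.78) = -11.752%, loss ≈ 12144 × 11.752/100 ≈ 1427.
Year 1997: gap = -2.6 × (6.76 - 5.78) = -2.548%, loss ≈ 12144 × 2.548/100 ≈ 309.
Year 1998: gap = -2.6 × (7.07 - 5.78) = -3.354%, loss ≈ 12144 × 3.354/100 ≈ 407.
Year 1999: gap = -2.6 × (7.01 - 5.78) = -3.198%, loss ≈ 12144 × 3.198/100 ≈ 388.
Year 2000: gap = -2.6 × (10.66 - 5.78) = -12.688%, loss ≈ 12144 × 12.688/100 ≈ 1541.
Total lost output = 1427 + 309 + 407 + 388 + 1541 = 4072 billion.

€4,072 billion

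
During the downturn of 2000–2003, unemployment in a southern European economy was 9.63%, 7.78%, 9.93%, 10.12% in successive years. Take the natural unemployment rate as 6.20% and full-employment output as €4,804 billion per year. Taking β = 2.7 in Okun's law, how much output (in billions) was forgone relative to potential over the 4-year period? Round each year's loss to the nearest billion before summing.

€1,642 billion

Year 2000: gap = -2.7 × (9.63 - 6.2) = -9.261%, loss ≈ 4804 × 9.261/100 ≈ 445.
Year 2001: gap = -2.7 × (7.78 - 6.2) = -4.266%, loss ≈ 4804 × 4.266/100 ≈ 205.
Year 2002: gap = -2.7 × (9.93 - 6.2) = -10.071%, loss ≈ 4804 × 10.071/100 ≈ 484.
Year 2003: gap = -2.7 × (10.12 - 6.2) = -10.584%, loss ≈ 4804 × 10.584/100 ≈ 508.
Total lost output = 445 + 205 + 484 + 508 = 1642 billion.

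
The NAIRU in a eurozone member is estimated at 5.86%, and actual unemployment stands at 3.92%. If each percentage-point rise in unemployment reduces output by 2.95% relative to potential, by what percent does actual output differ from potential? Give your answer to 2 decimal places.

The unemployment gap is 3.92 - 5.86 = -1.94 percentage points.
Okun's law gives an output gap of -2.95 × (-1.94) = 5.723%, i.e. 5.72% above potential.

5.72%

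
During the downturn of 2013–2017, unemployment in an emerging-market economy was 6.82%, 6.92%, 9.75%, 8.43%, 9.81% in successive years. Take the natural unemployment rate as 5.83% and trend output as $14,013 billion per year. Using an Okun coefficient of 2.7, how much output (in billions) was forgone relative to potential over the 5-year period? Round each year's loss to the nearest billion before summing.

Year 2013: gap = -2.7 × (6.82 - 5.83) = -2.673%, loss ≈ 14013 × 2.673/100 ≈ 375.
Year 2014: gap = -2.7 × (6.92 - 5.83) = -2.943%, loss ≈ 14013 × 2.943/100 ≈ 412.
Year 2015: gap = -2.7 × (9.75 - 5.83) = -10.584%, loss ≈ 14013 × 10.584/100 ≈ 1483.
Year 2016: gap = -2.7 × (8.43 - 5.83) = -7.02%, loss ≈ 14013 × 7.02/100 ≈ 984.
Year 2017: gap = -2.7 × (9.81 - 5.83) = -10.746%, loss ≈ 14013 × 10.746/100 ≈ 1506.
Total lost output = 375 + 412 + 1483 + 984 + 1506 = 4760 billion.

$4,760 billion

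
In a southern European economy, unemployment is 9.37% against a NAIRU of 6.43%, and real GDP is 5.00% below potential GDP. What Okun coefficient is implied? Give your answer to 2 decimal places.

β ≈ 1.70

Okun's law: output gap = -β × (u - u*).
-5.00 = -β × (9.37 - 6.43) = -β × 2.94, so β = 5/2.94 = 1.70.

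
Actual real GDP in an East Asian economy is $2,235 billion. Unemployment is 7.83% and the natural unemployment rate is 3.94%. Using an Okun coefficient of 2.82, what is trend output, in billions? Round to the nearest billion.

Unemployment gap = 7.83 - 3.94 = 3.89 points, so output gap = -2.82 × 3.89 = -10.9698%.
Since Y = Y* × (1 + gap/100), Y* = 2235/0.890302 ≈ 2510 billion.

$2,510 billion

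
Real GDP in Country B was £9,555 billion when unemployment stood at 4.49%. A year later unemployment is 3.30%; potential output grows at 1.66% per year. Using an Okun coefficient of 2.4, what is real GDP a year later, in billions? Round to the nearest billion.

£9,987 billion

Δu = 3.3 - 4.49 = -1.19 points.
Okun's law (growth form): g_Y = g_Y* - β × Δu = 1.66 - 2.4 × (-1.19) = 1.66 + 2.856 = 4.516%.
Real GDP in the next year = 9555 × (1 + 4.516/100) = 9555 × 1.04516 ≈ 9987 billion.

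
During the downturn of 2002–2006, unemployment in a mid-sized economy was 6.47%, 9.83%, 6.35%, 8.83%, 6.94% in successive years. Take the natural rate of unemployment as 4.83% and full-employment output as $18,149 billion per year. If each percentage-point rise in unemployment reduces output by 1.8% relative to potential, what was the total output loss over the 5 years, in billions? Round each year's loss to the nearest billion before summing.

$4,662 billion

Year 2002: gap = -1.8 × (6.47 - 4.83) = -2.952%, loss ≈ 18149 × 2.952/100 ≈ 536.
Year 2003: gap = -1.8 × (9.83 - 4.83) = -9%, loss ≈ 18149 × 9/100 ≈ 1633.
Year 2004: gap = -1.8 × (6.35 - 4.83) = -2.736%, loss ≈ 18149 × 2.736/100 ≈ 497.
Year 2005: gap = -1.8 × (8.83 - 4.83) = -7.2%, loss ≈ 18149 × 7.2/100 ≈ 1307.
Year 2006: gap = -1.8 × (6.94 - 4.83) = -3.798%, loss ≈ 18149 × 3.798/100 ≈ 689.
Total lost output = 536 + 1633 + 497 + 1307 + 689 = 4662 billion.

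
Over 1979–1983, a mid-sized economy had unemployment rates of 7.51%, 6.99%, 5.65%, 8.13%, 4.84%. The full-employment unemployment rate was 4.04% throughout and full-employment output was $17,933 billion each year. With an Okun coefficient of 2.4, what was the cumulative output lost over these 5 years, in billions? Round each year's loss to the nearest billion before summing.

Year 1979: gap = -2.4 × (7.51 - 4.04) = -8.328%, loss ≈ 17933 × 8.328/100 ≈ 1493.
Year 1980: gap = -2.4 × (6.99 - 4.04) = -7.08%, loss ≈ 17933 × 7.08/100 ≈ 1270.
Year 1981: gap = -2.4 × (5.65 - 4.04) = -3.864%, loss ≈ 17933 × 3.864/100 ≈ 693.
Year 1982: gap = -2.4 × (8.13 - 4.04) = -9.816%, loss ≈ 17933 × 9.816/100 ≈ 1760.
Year 1983: gap = -2.4 × (4.84 - 4.04) = -1.92%, loss ≈ 17933 × 1.92/100 ≈ 344.
Total lost output = 1493 + 1270 + 693 + 1760 + 344 = 5560 billion.

$5,560 billion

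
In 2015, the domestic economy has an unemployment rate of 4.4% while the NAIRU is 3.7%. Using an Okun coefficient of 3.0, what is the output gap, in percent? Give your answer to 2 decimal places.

-2.10%

The unemployment gap is 4.4 - 3.7 = 0.7 percentage points.
Okun's law gives an output gap of -3 × 0.7 = -2.1%, i.e. 2.10% below potential.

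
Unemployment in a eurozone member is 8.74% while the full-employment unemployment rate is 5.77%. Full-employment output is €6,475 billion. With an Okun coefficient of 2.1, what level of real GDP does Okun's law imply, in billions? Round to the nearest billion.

Unemployment gap = 8.74 - 5.77 = 2.97 points, so the output gap is -2.1 × 2.97 = -6.237%.
Actual GDP = 6475 × (1 - 6.237/100) = 6475 × 0.93763 ≈ 6071 billion.

€6,071 billion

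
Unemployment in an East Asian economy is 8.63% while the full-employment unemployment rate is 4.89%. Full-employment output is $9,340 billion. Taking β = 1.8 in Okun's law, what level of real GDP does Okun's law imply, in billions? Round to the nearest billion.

Unemployment gap = 8.63 - 4.89 = 3.74 points, so the output gap is -1.8 × 3.74 = -6.732%.
Actual GDP = 9340 × (1 - 6.732/100) = 9340 × 0.93268 ≈ 8711 billion.

$8,711 billion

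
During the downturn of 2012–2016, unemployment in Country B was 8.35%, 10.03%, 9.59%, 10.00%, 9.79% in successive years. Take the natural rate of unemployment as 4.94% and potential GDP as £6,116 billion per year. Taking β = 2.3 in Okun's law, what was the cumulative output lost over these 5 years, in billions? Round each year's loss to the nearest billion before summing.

£3,244 billion

Year 2012: gap = -2.3 × (8.35 - 4.94) = -7.843%, loss ≈ 6116 × 7.843/100 ≈ 480.
Year 2013: gap = -2.3 × (10.03 - 4.94) = -11.707%, loss ≈ 6116 × 11.707/100 ≈ 716.
Year 2014: gap = -2.3 × (9.59 - 4.94) = -10.695%, loss ≈ 6116 × 10.695/100 ≈ 654.
Year 2015: gap = -2.3 × (10 - 4.94) = -11.638%, loss ≈ 6116 × 11.638/100 ≈ 712.
Year 2016: gap = -2.3 × (9.79 - 4.94) = -11.155%, loss ≈ 6116 × 11.155/100 ≈ 682.
Total lost output = 480 + 716 + 654 + 712 + 682 = 3244 billion.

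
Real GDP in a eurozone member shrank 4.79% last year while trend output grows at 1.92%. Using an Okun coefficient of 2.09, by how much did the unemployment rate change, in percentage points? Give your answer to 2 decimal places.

Growth-rate Okun's law: g_Y = g_Y* - β × Δu, so Δu = (g_Y* - g_Y)/β.
Δu = (1.92 + 4.79)/2.09 = 6.71/2.09 = 3.21 percentage points.

3.21 percentage points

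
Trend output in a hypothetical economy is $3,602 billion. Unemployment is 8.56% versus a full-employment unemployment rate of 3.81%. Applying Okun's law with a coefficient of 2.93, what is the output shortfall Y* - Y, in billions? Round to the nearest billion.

Output gap = -2.93 × (8.56 - 3.81) = -2.93 × 4.75 = -13.9175%.
Actual GDP ≈ 3602 × 0.860825 ≈ 3101 billion, so the shortfall is 3602 - 3101 = 501 billion.

$501 billion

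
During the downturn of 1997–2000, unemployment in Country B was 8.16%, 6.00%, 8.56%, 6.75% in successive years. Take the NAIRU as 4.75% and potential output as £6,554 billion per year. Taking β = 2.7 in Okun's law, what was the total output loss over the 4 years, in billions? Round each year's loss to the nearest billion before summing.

Year 1997: gap = -2.7 × (8.16 - 4.75) = -9.207%, loss ≈ 6554 × 9.207/100 ≈ 603.
Year 1998: gap = -2.7 × (6 - 4.75) = -3.375%, loss ≈ 6554 × 3.375/100 ≈ 221.
Year 1999: gap = -2.7 × (8.56 - 4.75) = -10.287%, loss ≈ 6554 × 10.287/100 ≈ 674.
Year 2000: gap = -2.7 × (6.75 - 4.75) = -5.4%, loss ≈ 6554 × 5.4/100 ≈ 354.
Total lost output = 603 + 221 + 674 + 354 = 1852 billion.

£1,852 billion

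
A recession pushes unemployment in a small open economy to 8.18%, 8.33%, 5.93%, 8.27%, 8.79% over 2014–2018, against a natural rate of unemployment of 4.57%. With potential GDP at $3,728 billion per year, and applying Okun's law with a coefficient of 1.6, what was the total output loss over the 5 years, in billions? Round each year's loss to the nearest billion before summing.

Year 2014: gap = -1.6 × (8.18 - 4.57) = -5.776%, loss ≈ 3728 × 5.776/100 ≈ 215.
Year 2015: gap = -1.6 × (8.33 - 4.57) = -6.016%, loss ≈ 3728 × 6.016/100 ≈ 224.
Year 2016: gap = -1.6 × (5.93 - 4.57) = -2.176%, loss ≈ 3728 × 2.176/100 ≈ 81.
Year 2017: gap = -1.6 × (8.27 - 4.57) = -5.92%, loss ≈ 3728 × 5.92/100 ≈ 221.
Year 2018: gap = -1.6 × (8.79 - 4.57) = -6.752%, loss ≈ 3728 × 6.752/100 ≈ 252.
Total lost output = 215 + 224 + 81 + 221 + 252 = 993 billion.

$993 billion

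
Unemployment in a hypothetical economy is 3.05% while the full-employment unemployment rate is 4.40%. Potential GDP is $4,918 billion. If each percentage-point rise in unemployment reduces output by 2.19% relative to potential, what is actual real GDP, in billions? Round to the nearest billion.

Unemployment gap = 3.05 - 4.4 = -1.35 points, so the output gap is -2.19 × (-1.35) = 2.9565%.
Actual GDP = 4918 × (1 + 2.9565/100) = 4918 × 1.029565 ≈ 5063 billion.

$5,063 billion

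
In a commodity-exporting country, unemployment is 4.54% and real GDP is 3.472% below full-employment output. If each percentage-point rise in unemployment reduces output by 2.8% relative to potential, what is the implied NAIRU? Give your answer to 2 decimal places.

From Okun's law, u - u* = -(output gap)/β = -(-3.472)/2.8 = 1.24 points.
So u* = 4.54 - 1.24 = 3.30%.

3.30%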